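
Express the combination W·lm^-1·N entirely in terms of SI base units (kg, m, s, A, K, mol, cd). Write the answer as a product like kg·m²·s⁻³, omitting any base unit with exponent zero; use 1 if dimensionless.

kg²·m³·s⁻⁵·cd⁻¹

W = J/s (power = energy per time),
    = kg·m²·s⁻³.
lm = cd·sr = cd (luminous flux; sr is dimensionless).
So lm⁻¹ = cd⁻¹.
N = kg·m/s² = kg·m·s⁻² (force = mass × acceleration).
Combining: W·lm⁻¹·N = (kg·m²·s⁻³) · cd⁻¹ · (kg·m·s⁻²) = kg²·m³·s⁻⁵·cd⁻¹.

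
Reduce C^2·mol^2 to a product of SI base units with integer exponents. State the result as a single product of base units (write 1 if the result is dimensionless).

s²·A²·mol²

C = A·s = s·A (charge = current × time).
So C² = s²·A².
Combining: C²·mol² = (s²·A²) · mol² = s²·A²·mol².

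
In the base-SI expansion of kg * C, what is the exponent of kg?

C = A·s = s·A (charge = current × time).
Combining: kg·C = kg · (s·A) = kg·s·A.
The exponent of kg is 1.

1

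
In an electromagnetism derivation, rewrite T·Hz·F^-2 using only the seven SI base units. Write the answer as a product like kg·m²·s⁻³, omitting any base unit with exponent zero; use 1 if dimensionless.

kg³·m⁴·s⁻¹¹·A⁻⁵

T = kg·s⁻²·A⁻¹.
Hz = s⁻¹.
F = kg⁻¹·m⁻²·s⁴·A².
So F⁻² = kg²·m⁴·s⁻⁸·A⁻⁴.
Combining: T·Hz·F⁻² = (kg·s⁻²·A⁻¹) · s⁻¹ · (kg²·m⁴·s⁻⁸·A⁻⁴) = kg³·m⁴·s⁻¹¹·A⁻⁵.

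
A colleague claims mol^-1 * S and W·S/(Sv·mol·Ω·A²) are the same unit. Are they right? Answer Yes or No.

No

Left side:
  S = 1/Ω (conductance is reciprocal resistance),
      = kg⁻¹·m⁻²·s³·A².
  Combining: mol⁻¹·S = mol⁻¹ · (kg⁻¹·m⁻²·s³·A²) = kg⁻¹·m⁻²·s³·A²·mol⁻¹.
Right side:
  W = kg·m²·s⁻³.
  S = kg⁻¹·m⁻²·s³·A².
  Sv = m²·s⁻².
  So Sv⁻¹ = m⁻²·s².
  Ω = kg·m²·s⁻³·A⁻².
  So Ω⁻¹ = kg⁻¹·m⁻²·s³·A².
  Combining: W·S·Sv⁻¹·mol⁻¹·Ω⁻¹·A⁻² = (kg·m²·s⁻³) · (kg⁻¹·m⁻²·s³·A²) · (m⁻²·s²) · mol⁻¹ · (kg⁻¹·m⁻²·s³·A²) · A⁻² = kg⁻¹·m⁻⁴·s⁵·A²·mol⁻¹.
Left is kg⁻¹·m⁻²·s³·A²·mol⁻¹; right is kg⁻¹·m⁻⁴·s⁵·A²·mol⁻¹ — different.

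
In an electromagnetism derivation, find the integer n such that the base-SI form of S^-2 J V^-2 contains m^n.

2

S = 1/Ω (conductance is reciprocal resistance),
    = kg⁻¹·m⁻²·s³·A².
So S⁻² = kg²·m⁴·s⁻⁶·A⁻⁴.
J = N·m (work = force × distance),
    = kg·m²·s⁻².
V = W/A (potential = power per current),
    = kg·m²·s⁻³·A⁻¹.
So V⁻² = kg⁻²·m⁻⁴·s⁶·A².
Combining: S⁻²·J·V⁻² = (kg²·m⁴·s⁻⁶·A⁻⁴) · (kg·m²·s⁻²) · (kg⁻²·m⁻⁴·s⁶·A²) = kg·m²·s⁻²·A⁻².
The exponent of m is 2.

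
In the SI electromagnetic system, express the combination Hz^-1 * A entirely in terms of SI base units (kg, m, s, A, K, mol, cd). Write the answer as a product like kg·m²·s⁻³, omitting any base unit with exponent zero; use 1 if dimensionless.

Hz = s⁻¹.
So Hz⁻¹ = s.
Combining: Hz⁻¹·A = s · A = s·A.

s·A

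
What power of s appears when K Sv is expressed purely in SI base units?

-2

Sv = m²·s⁻².
Combining: K·Sv = K · (m²·s⁻²) = m²·s⁻²·K.
The exponent of s is -2.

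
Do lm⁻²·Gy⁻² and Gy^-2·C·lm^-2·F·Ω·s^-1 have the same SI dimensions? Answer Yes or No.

Left side:
  lm = cd·sr = cd (luminous flux; sr is dimensionless).
  So lm⁻² = cd⁻².
  Gy = J/kg (absorbed dose = energy per mass),
      = m²·s⁻².
  So Gy⁻² = m⁻⁴·s⁴.
  Combining: lm⁻²·Gy⁻² = cd⁻² · (m⁻⁴·s⁴) = m⁻⁴·s⁴·cd⁻².
Right side:
  Gy = m²·s⁻².
  So Gy⁻² = m⁻⁴·s⁴.
  C = s·A.
  lm = cd.
  So lm⁻² = cd⁻².
  F = kg⁻¹·m⁻²·s⁴·A².
  Ω = kg·m²·s⁻³·A⁻².
  Combining: Gy⁻²·C·lm⁻²·F·Ω·s⁻¹ = (m⁻⁴·s⁴) · (s·A) · cd⁻² · (kg⁻¹·m⁻²·s⁴·A²) · (kg·m²·s⁻³·A⁻²) · s⁻¹ = m⁻⁴·s⁵·A·cd⁻².
Left is m⁻⁴·s⁴·cd⁻²; right is m⁻⁴·s⁵·A·cd⁻² — different.

No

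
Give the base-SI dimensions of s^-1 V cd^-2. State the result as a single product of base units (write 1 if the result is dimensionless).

V = W/A (potential = power per current),
    = kg·m²·s⁻³·A⁻¹.
Combining: s⁻¹·V·cd⁻² = s⁻¹ · (kg·m²·s⁻³·A⁻¹) · cd⁻² = kg·m²·s⁻⁴·A⁻¹·cd⁻².

kg·m²·s⁻⁴·A⁻¹·cd⁻²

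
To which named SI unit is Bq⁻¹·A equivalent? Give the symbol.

Bq = 1/s = s⁻¹ (activity is decays per second).
So Bq⁻¹ = s.
Combining: Bq⁻¹·A = s · A = s·A.
s·A is the base-SI form of the coulomb.

C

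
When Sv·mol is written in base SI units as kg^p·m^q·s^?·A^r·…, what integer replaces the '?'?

-2

Sv = J/kg (equivalent dose = energy per mass),
    = m²·s⁻².
Combining: Sv·mol = (m²·s⁻²) · mol = m²·s⁻²·mol.
The exponent of s is -2.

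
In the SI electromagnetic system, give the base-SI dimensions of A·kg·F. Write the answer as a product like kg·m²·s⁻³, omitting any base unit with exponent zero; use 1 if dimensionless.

F = kg⁻¹·m⁻²·s⁴·A².
Combining: A·kg·F = A · kg · (kg⁻¹·m⁻²·s⁴·A²) = m⁻²·s⁴·A³.

m⁻²·s⁴·A³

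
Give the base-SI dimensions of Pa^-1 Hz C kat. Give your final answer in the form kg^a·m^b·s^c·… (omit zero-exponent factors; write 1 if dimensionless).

Pa = kg·m⁻¹·s⁻².
So Pa⁻¹ = kg⁻¹·m·s².
Hz = s⁻¹.
C = s·A.
kat = s⁻¹·mol.
Combining: Pa⁻¹·Hz·C·kat = (kg⁻¹·m·s²) · s⁻¹ · (s·A) · (s⁻¹·mol) = kg⁻¹·m·s·A·mol.

kg⁻¹·m·s·A·mol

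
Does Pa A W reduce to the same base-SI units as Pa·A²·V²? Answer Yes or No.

Left side:
  Pa = kg·m⁻¹·s⁻².
  W = kg·m²·s⁻³.
  Combining: Pa·A·W = (kg·m⁻¹·s⁻²) · A · (kg·m²·s⁻³) = kg²·m·s⁻⁵·A.
Right side:
  Pa = N/m² (pressure = force per area),
      = kg·m⁻¹·s⁻².
  V = W/A (potential = power per current),
      = kg·m²·s⁻³·A⁻¹.
  So V² = kg²·m⁴·s⁻⁶·A⁻².
  Combining: Pa·A²·V² = (kg·m⁻¹·s⁻²) · A² · (kg²·m⁴·s⁻⁶·A⁻²) = kg³·m³·s⁻⁸.
Left is kg²·m·s⁻⁵·A; right is kg³·m³·s⁻⁸ — different.

No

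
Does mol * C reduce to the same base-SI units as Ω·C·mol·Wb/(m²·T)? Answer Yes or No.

No

Left side:
  C = A·s = s·A (charge = current × time).
  Combining: mol·C = mol · (s·A) = s·A·mol.
Right side:
  Ω = V/A (resistance = voltage per current),
      = kg·m²·s⁻³·A⁻².
  C = A·s = s·A (charge = current × time).
  Wb = V·s (flux: a volt is a weber per second),
      = kg·m²·s⁻²·A⁻¹.
  T = Wb/m² (flux density = flux per area),
      = kg·s⁻²·A⁻¹.
  So T⁻¹ = kg⁻¹·s²·A.
  Combining: Ω·C·m⁻²·mol·Wb·T⁻¹ = (kg·m²·s⁻³·A⁻²) · (s·A) · m⁻² · mol · (kg·m²·s⁻²·A⁻¹) · (kg⁻¹·s²·A) = kg·m²·s⁻²·A⁻¹·mol.
Left is s·A·mol; right is kg·m²·s⁻²·A⁻¹·mol — different.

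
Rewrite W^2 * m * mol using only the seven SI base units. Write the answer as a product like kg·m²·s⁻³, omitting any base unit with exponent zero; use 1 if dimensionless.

kg²·m⁵·s⁻⁶·mol

W = kg·m²·s⁻³.
So W² = kg²·m⁴·s⁻⁶.
Combining: W²·m·mol = (kg²·m⁴·s⁻⁶) · m · mol = kg²·m⁵·s⁻⁶·mol.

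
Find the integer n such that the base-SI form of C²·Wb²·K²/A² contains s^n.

C = A·s = s·A (charge = current × time).
So C² = s²·A².
Wb = V·s (flux: a volt is a weber per second),
    = kg·m²·s⁻²·A⁻¹.
So Wb² = kg²·m⁴·s⁻⁴·A⁻².
Combining: C²·A⁻²·Wb²·K² = (s²·A²) · A⁻² · (kg²·m⁴·s⁻⁴·A⁻²) · K² = kg²·m⁴·s⁻²·A⁻²·K².
The exponent of s is -2.

-2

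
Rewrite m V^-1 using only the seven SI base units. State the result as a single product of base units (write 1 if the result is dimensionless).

V = W/A (potential = power per current),
    = kg·m²·s⁻³·A⁻¹.
So V⁻¹ = kg⁻¹·m⁻²·s³·A.
Combining: m·V⁻¹ = m · (kg⁻¹·m⁻²·s³·A) = kg⁻¹·m⁻¹·s³·A.

kg⁻¹·m⁻¹·s³·A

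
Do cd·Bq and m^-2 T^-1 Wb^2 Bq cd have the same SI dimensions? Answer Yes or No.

Left side:
  Bq = 1/s = s⁻¹ (activity is decays per second).
  Combining: cd·Bq = cd · s⁻¹ = s⁻¹·cd.
Right side:
  T = Wb/m² (flux density = flux per area),
      = kg·s⁻²·A⁻¹.
  So T⁻¹ = kg⁻¹·s²·A.
  Wb = V·s (flux: a volt is a weber per second),
      = kg·m²·s⁻²·A⁻¹.
  So Wb² = kg²·m⁴·s⁻⁴·A⁻².
  Bq = 1/s = s⁻¹ (activity is decays per second).
  Combining: m⁻²·T⁻¹·Wb²·Bq·cd = m⁻² · (kg⁻¹·s²·A) · (kg²·m⁴·s⁻⁴·A⁻²) · s⁻¹ · cd = kg·m²·s⁻³·A⁻¹·cd.
Left is s⁻¹·cd; right is kg·m²·s⁻³·A⁻¹·cd — different.

No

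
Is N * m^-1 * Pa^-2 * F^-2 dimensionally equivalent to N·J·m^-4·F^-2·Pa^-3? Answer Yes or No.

Yes

Left side:
  N = kg·m·s⁻².
  Pa = kg·m⁻¹·s⁻².
  So Pa⁻² = kg⁻²·m²·s⁴.
  F = kg⁻¹·m⁻²·s⁴·A².
  So F⁻² = kg²·m⁴·s⁻⁸·A⁻⁴.
  Combining: N·m⁻¹·Pa⁻²·F⁻² = (kg·m·s⁻²) · m⁻¹ · (kg⁻²·m²·s⁴) · (kg²·m⁴·s⁻⁸·A⁻⁴) = kg·m⁶·s⁻⁶·A⁻⁴.
Right side:
  N = kg·m/s² = kg·m·s⁻² (force = mass × acceleration).
  J = N·m (work = force × distance),
      = kg·m²·s⁻².
  F = C/V (capacitance = charge per voltage),
      = A·s/(kg·m²·s⁻³·A⁻¹) (substituting C and V),
      = kg⁻¹·m⁻²·s⁴·A².
  So F⁻² = kg²·m⁴·s⁻⁸·A⁻⁴.
  Pa = N/m² (pressure = force per area),
      = kg·m⁻¹·s⁻².
  So Pa⁻³ = kg⁻³·m³·s⁶.
  Combining: N·J·m⁻⁴·F⁻²·Pa⁻³ = (kg·m·s⁻²) · (kg·m²·s⁻²) · m⁻⁴ · (kg²·m⁴·s⁻⁸·A⁻⁴) · (kg⁻³·m³·s⁶) = kg·m⁶·s⁻⁶·A⁻⁴.
Both reduce to kg·m⁶·s⁻⁶·A⁻⁴.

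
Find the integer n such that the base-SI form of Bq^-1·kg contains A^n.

0

Bq = 1/s = s⁻¹ (activity is decays per second).
So Bq⁻¹ = s.
Combining: Bq⁻¹·kg = s · kg = kg·s.
The exponent of A is 0.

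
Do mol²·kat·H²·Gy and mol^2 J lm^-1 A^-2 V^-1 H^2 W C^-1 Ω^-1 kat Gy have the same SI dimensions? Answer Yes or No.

Left side:
  kat = s⁻¹·mol.
  H = kg·m²·s⁻²·A⁻².
  So H² = kg²·m⁴·s⁻⁴·A⁻⁴.
  Gy = m²·s⁻².
  Combining: mol²·kat·H²·Gy = mol² · (s⁻¹·mol) · (kg²·m⁴·s⁻⁴·A⁻⁴) · (m²·s⁻²) = kg²·m⁶·s⁻⁷·A⁻⁴·mol³.
Right side:
  J = kg·m²·s⁻².
  lm = cd.
  So lm⁻¹ = cd⁻¹.
  V = kg·m²·s⁻³·A⁻¹.
  So V⁻¹ = kg⁻¹·m⁻²·s³·A.
  H = kg·m²·s⁻²·A⁻².
  So H² = kg²·m⁴·s⁻⁴·A⁻⁴.
  W = kg·m²·s⁻³.
  C = s·A.
  So C⁻¹ = s⁻¹·A⁻¹.
  Ω = kg·m²·s⁻³·A⁻².
  So Ω⁻¹ = kg⁻¹·m⁻²·s³·A².
  kat = s⁻¹·mol.
  Gy = m²·s⁻².
  Combining: mol²·J·lm⁻¹·A⁻²·V⁻¹·H²·W·C⁻¹·Ω⁻¹·kat·Gy = mol² · (kg·m²·s⁻²) · cd⁻¹ · A⁻² · (kg⁻¹·m⁻²·s³·A) · (kg²·m⁴·s⁻⁴·A⁻⁴) · (kg·m²·s⁻³) · (s⁻¹·A⁻¹) · (kg⁻¹·m⁻²·s³·A²) · (s⁻¹·mol) · (m²·s⁻²) = kg²·m⁶·s⁻⁷·A⁻⁴·mol³·cd⁻¹.
Left is kg²·m⁶·s⁻⁷·A⁻⁴·mol³; right is kg²·m⁶·s⁻⁷·A⁻⁴·mol³·cd⁻¹ — different.

No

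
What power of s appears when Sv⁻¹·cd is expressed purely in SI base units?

2

Sv = J/kg (equivalent dose = energy per mass),
    = m²·s⁻².
So Sv⁻¹ = m⁻²·s².
Combining: Sv⁻¹·cd = (m⁻²·s²) · cd = m⁻²·s²·cd.
The exponent of s is 2.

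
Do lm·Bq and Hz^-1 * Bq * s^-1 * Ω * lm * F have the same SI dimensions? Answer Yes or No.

No

Left side:
  lm = cd·sr = cd (luminous flux; sr is dimensionless).
  Bq = 1/s = s⁻¹ (activity is decays per second).
  Combining: lm·Bq = cd · s⁻¹ = s⁻¹·cd.
Right side:
  Hz = s⁻¹.
  So Hz⁻¹ = s.
  Bq = s⁻¹.
  Ω = kg·m²·s⁻³·A⁻².
  lm = cd.
  F = kg⁻¹·m⁻²·s⁴·A².
  Combining: Hz⁻¹·Bq·s⁻¹·Ω·lm·F = s · s⁻¹ · s⁻¹ · (kg·m²·s⁻³·A⁻²) · cd · (kg⁻¹·m⁻²·s⁴·A²) = cd.
Left is s⁻¹·cd; right is cd — different.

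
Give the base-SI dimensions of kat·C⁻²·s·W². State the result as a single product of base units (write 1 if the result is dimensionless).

kg²·m⁴·s⁻⁸·A⁻²·mol

kat = mol/s = s⁻¹·mol (catalytic activity).
C = A·s = s·A (charge = current × time).
So C⁻² = s⁻²·A⁻².
W = J/s (power = energy per time),
    = kg·m²·s⁻³.
So W² = kg²·m⁴·s⁻⁶.
Combining: kat·C⁻²·s·W² = (s⁻¹·mol) · (s⁻²·A⁻²) · s · (kg²·m⁴·s⁻⁶) = kg²·m⁴·s⁻⁸·A⁻²·mol.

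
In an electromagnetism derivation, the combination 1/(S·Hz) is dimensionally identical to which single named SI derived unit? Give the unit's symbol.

H

S = 1/Ω (conductance is reciprocal resistance),
    = kg⁻¹·m⁻²·s³·A².
So S⁻¹ = kg·m²·s⁻³·A⁻².
Hz = 1/s = s⁻¹ (frequency is cycles per second).
So Hz⁻¹ = s.
Combining: S⁻¹·Hz⁻¹ = (kg·m²·s⁻³·A⁻²) · s = kg·m²·s⁻²·A⁻².
kg·m²·s⁻²·A⁻² is the base-SI form of the henry.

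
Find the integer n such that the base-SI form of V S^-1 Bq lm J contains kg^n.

3

V = kg·m²·s⁻³·A⁻¹.
S = kg⁻¹·m⁻²·s³·A².
So S⁻¹ = kg·m²·s⁻³·A⁻².
Bq = s⁻¹.
lm = cd.
J = kg·m²·s⁻².
Combining: V·S⁻¹·Bq·lm·J = (kg·m²·s⁻³·A⁻¹) · (kg·m²·s⁻³·A⁻²) · s⁻¹ · cd · (kg·m²·s⁻²) = kg³·m⁶·s⁻⁹·A⁻³·cd.
The exponent of kg is 3.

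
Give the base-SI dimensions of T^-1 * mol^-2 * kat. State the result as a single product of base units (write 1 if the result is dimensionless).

T = Wb/m² (flux density = flux per area),
    = kg·s⁻²·A⁻¹.
So T⁻¹ = kg⁻¹·s²·A.
kat = mol/s = s⁻¹·mol (catalytic activity).
Combining: T⁻¹·mol⁻²·kat = (kg⁻¹·s²·A) · mol⁻² · (s⁻¹·mol) = kg⁻¹·s·A·mol⁻¹.

kg⁻¹·s·A·mol⁻¹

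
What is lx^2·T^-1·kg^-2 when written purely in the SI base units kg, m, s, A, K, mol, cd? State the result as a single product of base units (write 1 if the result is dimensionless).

lx = m⁻²·cd.
So lx² = m⁻⁴·cd².
T = kg·s⁻²·A⁻¹.
So T⁻¹ = kg⁻¹·s²·A.
Combining: lx²·T⁻¹·kg⁻² = (m⁻⁴·cd²) · (kg⁻¹·s²·A) · kg⁻² = kg⁻³·m⁻⁴·s²·A·cd².

kg⁻³·m⁻⁴·s²·A·cd²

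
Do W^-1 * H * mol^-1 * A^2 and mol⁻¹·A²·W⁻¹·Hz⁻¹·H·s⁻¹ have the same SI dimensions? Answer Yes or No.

Left side:
  W = kg·m²·s⁻³.
  So W⁻¹ = kg⁻¹·m⁻²·s³.
  H = kg·m²·s⁻²·A⁻².
  Combining: W⁻¹·H·mol⁻¹·A² = (kg⁻¹·m⁻²·s³) · (kg·m²·s⁻²·A⁻²) · mol⁻¹ · A² = s·mol⁻¹.
Right side:
  W = J/s (power = energy per time),
      = kg·m²·s⁻³.
  So W⁻¹ = kg⁻¹·m⁻²·s³.
  Hz = 1/s = s⁻¹ (frequency is cycles per second).
  So Hz⁻¹ = s.
  H = Wb/A (inductance = flux per current),
      = kg·m²·s⁻²·A⁻².
  Combining: mol⁻¹·A²·W⁻¹·Hz⁻¹·H·s⁻¹ = mol⁻¹ · A² · (kg⁻¹·m⁻²·s³) · s · (kg·m²·s⁻²·A⁻²) · s⁻¹ = s·mol⁻¹.
Both reduce to s·mol⁻¹.

Yes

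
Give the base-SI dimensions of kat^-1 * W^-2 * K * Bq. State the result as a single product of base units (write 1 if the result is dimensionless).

kg⁻²·m⁻⁴·s⁶·K·mol⁻¹

kat = s⁻¹·mol.
So kat⁻¹ = s·mol⁻¹.
W = kg·m²·s⁻³.
So W⁻² = kg⁻²·m⁻⁴·s⁶.
Bq = s⁻¹.
Combining: kat⁻¹·W⁻²·K·Bq = (s·mol⁻¹) · (kg⁻²·m⁻⁴·s⁶) · K · s⁻¹ = kg⁻²·m⁻⁴·s⁶·K·mol⁻¹.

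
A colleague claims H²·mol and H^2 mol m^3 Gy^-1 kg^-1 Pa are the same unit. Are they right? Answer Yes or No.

Left side:
  H = Wb/A (inductance = flux per current),
      = kg·m²·s⁻²·A⁻².
  So H² = kg²·m⁴·s⁻⁴·A⁻⁴.
  Combining: H²·mol = (kg²·m⁴·s⁻⁴·A⁻⁴) · mol = kg²·m⁴·s⁻⁴·A⁻⁴·mol.
Right side:
  H = Wb/A (inductance = flux per current),
      = kg·m²·s⁻²·A⁻².
  So H² = kg²·m⁴·s⁻⁴·A⁻⁴.
  Gy = J/kg (absorbed dose = energy per mass),
      = m²·s⁻².
  So Gy⁻¹ = m⁻²·s².
  Pa = N/m² (pressure = force per area),
      = kg·m⁻¹·s⁻².
  Combining: H²·mol·m³·Gy⁻¹·kg⁻¹·Pa = (kg²·m⁴·s⁻⁴·A⁻⁴) · mol · m³ · (m⁻²·s²) · kg⁻¹ · (kg·m⁻¹·s⁻²) = kg²·m⁴·s⁻⁴·A⁻⁴·mol.
Both reduce to kg²·m⁴·s⁻⁴·A⁻⁴·mol.

Yes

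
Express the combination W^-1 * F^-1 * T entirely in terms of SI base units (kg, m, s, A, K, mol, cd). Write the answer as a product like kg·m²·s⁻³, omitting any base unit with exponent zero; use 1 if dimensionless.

W = J/s (power = energy per time),
    = kg·m²·s⁻³.
So W⁻¹ = kg⁻¹·m⁻²·s³.
F = C/V (capacitance = charge per voltage),
    = A·s/(kg·m²·s⁻³·A⁻¹) (substituting C and V),
    = kg⁻¹·m⁻²·s⁴·A².
So F⁻¹ = kg·m²·s⁻⁴·A⁻².
T = Wb/m² (flux density = flux per area),
    = kg·s⁻²·A⁻¹.
Combining: W⁻¹·F⁻¹·T = (kg⁻¹·m⁻²·s³) · (kg·m²·s⁻⁴·A⁻²) · (kg·s⁻²·A⁻¹) = kg·s⁻³·A⁻³.

kg·s⁻³·A⁻³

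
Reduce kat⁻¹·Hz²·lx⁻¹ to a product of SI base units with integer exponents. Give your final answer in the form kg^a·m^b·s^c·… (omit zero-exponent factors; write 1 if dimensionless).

m²·s⁻¹·mol⁻¹·cd⁻¹

kat = mol/s = s⁻¹·mol (catalytic activity).
So kat⁻¹ = s·mol⁻¹.
Hz = 1/s = s⁻¹ (frequency is cycles per second).
So Hz² = s⁻².
lx = lm/m² (illuminance = luminous flux per area),
    = m⁻²·cd.
So lx⁻¹ = m²·cd⁻¹.
Combining: kat⁻¹·Hz²·lx⁻¹ = (s·mol⁻¹) · s⁻² · (m²·cd⁻¹) = m²·s⁻¹·mol⁻¹·cd⁻¹.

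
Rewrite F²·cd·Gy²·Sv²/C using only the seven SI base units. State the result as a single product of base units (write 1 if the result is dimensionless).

F = C/V (capacitance = charge per voltage),
    = A·s/(kg·m²·s⁻³·A⁻¹) (substituting C and V),
    = kg⁻¹·m⁻²·s⁴·A².
So F² = kg⁻²·m⁻⁴·s⁸·A⁴.
Gy = J/kg (absorbed dose = energy per mass),
    = m²·s⁻².
So Gy² = m⁴·s⁻⁴.
Sv = J/kg (equivalent dose = energy per mass),
    = m²·s⁻².
So Sv² = m⁴·s⁻⁴.
C = A·s = s·A (charge = current × time).
So C⁻¹ = s⁻¹·A⁻¹.
Combining: F²·cd·Gy²·Sv²·C⁻¹ = (kg⁻²·m⁻⁴·s⁸·A⁴) · cd · (m⁴·s⁻⁴) · (m⁴·s⁻⁴) · (s⁻¹·A⁻¹) = kg⁻²·m⁴·s⁻¹·A³·cd.

kg⁻²·m⁴·s⁻¹·A³·cd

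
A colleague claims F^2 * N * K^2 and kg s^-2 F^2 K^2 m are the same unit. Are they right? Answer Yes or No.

Left side:
  F = C/V (capacitance = charge per voltage),
      = A·s/(kg·m²·s⁻³·A⁻¹) (substituting C and V),
      = kg⁻¹·m⁻²·s⁴·A².
  So F² = kg⁻²·m⁻⁴·s⁸·A⁴.
  N = kg·m/s² = kg·m·s⁻² (force = mass × acceleration).
  Combining: F²·N·K² = (kg⁻²·m⁻⁴·s⁸·A⁴) · (kg·m·s⁻²) · K² = kg⁻¹·m⁻³·s⁶·A⁴·K².
Right side:
  F = kg⁻¹·m⁻²·s⁴·A².
  So F² = kg⁻²·m⁻⁴·s⁸·A⁴.
  Combining: kg·s⁻²·F²·K²·m = kg · s⁻² · (kg⁻²·m⁻⁴·s⁸·A⁴) · K² · m = kg⁻¹·m⁻³·s⁶·A⁴·K².
Both reduce to kg⁻¹·m⁻³·s⁶·A⁴·K².

Yes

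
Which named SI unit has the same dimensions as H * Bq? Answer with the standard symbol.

H = kg·m²·s⁻²·A⁻².
Bq = s⁻¹.
Combining: H·Bq = (kg·m²·s⁻²·A⁻²) · s⁻¹ = kg·m²·s⁻³·A⁻².
kg·m²·s⁻³·A⁻² is the base-SI form of the ohm.

Ω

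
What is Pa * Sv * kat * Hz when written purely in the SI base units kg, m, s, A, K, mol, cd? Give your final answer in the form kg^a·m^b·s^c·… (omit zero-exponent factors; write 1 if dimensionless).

kg·m·s⁻⁶·mol

Pa = kg·m⁻¹·s⁻².
Sv = m²·s⁻².
kat = s⁻¹·mol.
Hz = s⁻¹.
Combining: Pa·Sv·kat·Hz = (kg·m⁻¹·s⁻²) · (m²·s⁻²) · (s⁻¹·mol) · s⁻¹ = kg·m·s⁻⁶·mol.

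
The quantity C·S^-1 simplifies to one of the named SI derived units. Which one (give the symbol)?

Wb

C = s·A.
S = kg⁻¹·m⁻²·s³·A².
So S⁻¹ = kg·m²·s⁻³·A⁻².
Combining: C·S⁻¹ = (s·A) · (kg·m²·s⁻³·A⁻²) = kg·m²·s⁻²·A⁻¹.
kg·m²·s⁻²·A⁻¹ is the base-SI form of the weber.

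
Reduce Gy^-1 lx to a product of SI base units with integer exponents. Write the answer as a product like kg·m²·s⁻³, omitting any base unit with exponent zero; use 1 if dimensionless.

Gy = J/kg (absorbed dose = energy per mass),
    = m²·s⁻².
So Gy⁻¹ = m⁻²·s².
lx = lm/m² (illuminance = luminous flux per area),
    = m⁻²·cd.
Combining: Gy⁻¹·lx = (m⁻²·s²) · (m⁻²·cd) = m⁻⁴·s²·cd.

m⁻⁴·s²·cd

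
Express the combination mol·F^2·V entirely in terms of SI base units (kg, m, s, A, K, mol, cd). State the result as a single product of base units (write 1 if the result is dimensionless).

kg⁻¹·m⁻²·s⁵·A³·mol

F = kg⁻¹·m⁻²·s⁴·A².
So F² = kg⁻²·m⁻⁴·s⁸·A⁴.
V = kg·m²·s⁻³·A⁻¹.
Combining: mol·F²·V = mol · (kg⁻²·m⁻⁴·s⁸·A⁴) · (kg·m²·s⁻³·A⁻¹) = kg⁻¹·m⁻²·s⁵·A³·mol.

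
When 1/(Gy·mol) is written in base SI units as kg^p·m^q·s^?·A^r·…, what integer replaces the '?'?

2

Gy = m²·s⁻².
So Gy⁻¹ = m⁻²·s².
Combining: Gy⁻¹·mol⁻¹ = (m⁻²·s²) · mol⁻¹ = m⁻²·s²·mol⁻¹.
The exponent of s is 2.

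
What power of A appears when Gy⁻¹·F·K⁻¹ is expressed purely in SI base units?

2

Gy = m²·s⁻².
So Gy⁻¹ = m⁻²·s².
F = kg⁻¹·m⁻²·s⁴·A².
Combining: Gy⁻¹·F·K⁻¹ = (m⁻²·s²) · (kg⁻¹·m⁻²·s⁴·A²) · K⁻¹ = kg⁻¹·m⁻⁴·s⁶·A²·K⁻¹.
The exponent of A is 2.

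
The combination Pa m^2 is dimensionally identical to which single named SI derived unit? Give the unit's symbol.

N

Pa = kg·m⁻¹·s⁻².
Combining: Pa·m² = (kg·m⁻¹·s⁻²) · m² = kg·m·s⁻².
kg·m·s⁻² is the base-SI form of the newton.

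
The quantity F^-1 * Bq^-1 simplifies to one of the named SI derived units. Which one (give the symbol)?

Ω

F = C/V (capacitance = charge per voltage),
    = A·s/(kg·m²·s⁻³·A⁻¹) (substituting C and V),
    = kg⁻¹·m⁻²·s⁴·A².
So F⁻¹ = kg·m²·s⁻⁴·A⁻².
Bq = 1/s = s⁻¹ (activity is decays per second).
So Bq⁻¹ = s.
Combining: F⁻¹·Bq⁻¹ = (kg·m²·s⁻⁴·A⁻²) · s = kg·m²·s⁻³·A⁻².
kg·m²·s⁻³·A⁻² is the base-SI form of the ohm.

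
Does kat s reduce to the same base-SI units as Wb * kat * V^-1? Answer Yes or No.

Yes

Left side:
  kat = mol/s = s⁻¹·mol (catalytic activity).
  Combining: kat·s = (s⁻¹·mol) · s = mol.
Right side:
  Wb = kg·m²·s⁻²·A⁻¹.
  kat = s⁻¹·mol.
  V = kg·m²·s⁻³·A⁻¹.
  So V⁻¹ = kg⁻¹·m⁻²·s³·A.
  Combining: Wb·kat·V⁻¹ = (kg·m²·s⁻²·A⁻¹) · (s⁻¹·mol) · (kg⁻¹·m⁻²·s³·A) = mol.
Both reduce to mol.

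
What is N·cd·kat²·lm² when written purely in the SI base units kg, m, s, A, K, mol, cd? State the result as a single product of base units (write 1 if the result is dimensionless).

kg·m·s⁻⁴·mol²·cd³

N = kg·m·s⁻².
kat = s⁻¹·mol.
So kat² = s⁻²·mol².
lm = cd.
So lm² = cd².
Combining: N·cd·kat²·lm² = (kg·m·s⁻²) · cd · (s⁻²·mol²) · cd² = kg·m·s⁻⁴·mol²·cd³.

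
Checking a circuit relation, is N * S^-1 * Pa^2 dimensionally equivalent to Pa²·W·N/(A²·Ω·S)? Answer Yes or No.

Left side:
  N = kg·m·s⁻².
  S = kg⁻¹·m⁻²·s³·A².
  So S⁻¹ = kg·m²·s⁻³·A⁻².
  Pa = kg·m⁻¹·s⁻².
  So Pa² = kg²·m⁻²·s⁻⁴.
  Combining: N·S⁻¹·Pa² = (kg·m·s⁻²) · (kg·m²·s⁻³·A⁻²) · (kg²·m⁻²·s⁻⁴) = kg⁴·m·s⁻⁹·A⁻².
Right side:
  Pa = kg·m⁻¹·s⁻².
  So Pa² = kg²·m⁻²·s⁻⁴.
  W = kg·m²·s⁻³.
  N = kg·m·s⁻².
  Ω = kg·m²·s⁻³·A⁻².
  So Ω⁻¹ = kg⁻¹·m⁻²·s³·A².
  S = kg⁻¹·m⁻²·s³·A².
  So S⁻¹ = kg·m²·s⁻³·A⁻².
  Combining: Pa²·W·A⁻²·N·Ω⁻¹·S⁻¹ = (kg²·m⁻²·s⁻⁴) · (kg·m²·s⁻³) · A⁻² · (kg·m·s⁻²) · (kg⁻¹·m⁻²·s³·A²) · (kg·m²·s⁻³·A⁻²) = kg⁴·m·s⁻⁹·A⁻².
Both reduce to kg⁴·m·s⁻⁹·A⁻².

Yes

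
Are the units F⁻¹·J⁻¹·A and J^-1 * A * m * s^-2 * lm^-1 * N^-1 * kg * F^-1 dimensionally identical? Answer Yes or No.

No

Left side:
  F = C/V (capacitance = charge per voltage),
      = A·s/(kg·m²·s⁻³·A⁻¹) (substituting C and V),
      = kg⁻¹·m⁻²·s⁴·A².
  So F⁻¹ = kg·m²·s⁻⁴·A⁻².
  J = N·m (work = force × distance),
      = kg·m²·s⁻².
  So J⁻¹ = kg⁻¹·m⁻²·s².
  Combining: F⁻¹·J⁻¹·A = (kg·m²·s⁻⁴·A⁻²) · (kg⁻¹·m⁻²·s²) · A = s⁻²·A⁻¹.
Right side:
  J = kg·m²·s⁻².
  So J⁻¹ = kg⁻¹·m⁻²·s².
  lm = cd.
  So lm⁻¹ = cd⁻¹.
  N = kg·m·s⁻².
  So N⁻¹ = kg⁻¹·m⁻¹·s².
  F = kg⁻¹·m⁻²·s⁴·A².
  So F⁻¹ = kg·m²·s⁻⁴·A⁻².
  Combining: J⁻¹·A·m·s⁻²·lm⁻¹·N⁻¹·kg·F⁻¹ = (kg⁻¹·m⁻²·s²) · A · m · s⁻² · cd⁻¹ · (kg⁻¹·m⁻¹·s²) · kg · (kg·m²·s⁻⁴·A⁻²) = s⁻²·A⁻¹·cd⁻¹.
Left is s⁻²·A⁻¹; right is s⁻²·A⁻¹·cd⁻¹ — different.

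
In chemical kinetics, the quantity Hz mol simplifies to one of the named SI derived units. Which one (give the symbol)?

Hz = 1/s = s⁻¹ (frequency is cycles per second).
Combining: Hz·mol = s⁻¹ · mol = s⁻¹·mol.
s⁻¹·mol is the base-SI form of the katal.

kat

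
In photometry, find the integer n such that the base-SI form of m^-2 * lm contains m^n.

-2

lm = cd·sr = cd (luminous flux; sr is dimensionless).
Combining: m⁻²·lm = m⁻² · cd = m⁻²·cd.
The exponent of m is -2.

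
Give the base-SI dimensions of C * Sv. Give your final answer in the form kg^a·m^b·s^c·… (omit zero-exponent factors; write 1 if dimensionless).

m²·s⁻¹·A

C = s·A.
Sv = m²·s⁻².
Combining: C·Sv = (s·A) · (m²·s⁻²) = m²·s⁻¹·A.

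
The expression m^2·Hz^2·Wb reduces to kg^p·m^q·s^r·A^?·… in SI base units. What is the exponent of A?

-1

Hz = 1/s = s⁻¹ (frequency is cycles per second).
So Hz² = s⁻².
Wb = V·s (flux: a volt is a weber per second),
    = kg·m²·s⁻²·A⁻¹.
Combining: m²·Hz²·Wb = m² · s⁻² · (kg·m²·s⁻²·A⁻¹) = kg·m⁴·s⁻⁴·A⁻¹.
The exponent of A is -1.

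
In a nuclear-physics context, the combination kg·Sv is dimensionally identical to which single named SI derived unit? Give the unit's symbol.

J

Sv = J/kg (equivalent dose = energy per mass),
    = m²·s⁻².
Combining: kg·Sv = kg · (m²·s⁻²) = kg·m²·s⁻².
kg·m²·s⁻² is the base-SI form of the joule.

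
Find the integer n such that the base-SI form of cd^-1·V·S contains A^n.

V = W/A (potential = power per current),
    = kg·m²·s⁻³·A⁻¹.
S = 1/Ω (conductance is reciprocal resistance),
    = kg⁻¹·m⁻²·s³·A².
Combining: cd⁻¹·V·S = cd⁻¹ · (kg·m²·s⁻³·A⁻¹) · (kg⁻¹·m⁻²·s³·A²) = A·cd⁻¹.
The exponent of A is 1.

1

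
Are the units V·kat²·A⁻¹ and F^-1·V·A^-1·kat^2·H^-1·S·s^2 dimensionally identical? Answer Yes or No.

No

Left side:
  V = kg·m²·s⁻³·A⁻¹.
  kat = s⁻¹·mol.
  So kat² = s⁻²·mol².
  Combining: V·kat²·A⁻¹ = (kg·m²·s⁻³·A⁻¹) · (s⁻²·mol²) · A⁻¹ = kg·m²·s⁻⁵·A⁻²·mol².
Right side:
  F = C/V (capacitance = charge per voltage),
      = A·s/(kg·m²·s⁻³·A⁻¹) (substituting C and V),
      = kg⁻¹·m⁻²·s⁴·A².
  So F⁻¹ = kg·m²·s⁻⁴·A⁻².
  V = W/A (potential = power per current),
      = kg·m²·s⁻³·A⁻¹.
  kat = mol/s = s⁻¹·mol (catalytic activity).
  So kat² = s⁻²·mol².
  H = Wb/A (inductance = flux per current),
      = kg·m²·s⁻²·A⁻².
  So H⁻¹ = kg⁻¹·m⁻²·s²·A².
  S = 1/Ω (conductance is reciprocal resistance),
      = kg⁻¹·m⁻²·s³·A².
  Combining: F⁻¹·V·A⁻¹·kat²·H⁻¹·S·s² = (kg·m²·s⁻⁴·A⁻²) · (kg·m²·s⁻³·A⁻¹) · A⁻¹ · (s⁻²·mol²) · (kg⁻¹·m⁻²·s²·A²) · (kg⁻¹·m⁻²·s³·A²) · s² = s⁻²·mol².
Left is kg·m²·s⁻⁵·A⁻²·mol²; right is s⁻²·mol² — different.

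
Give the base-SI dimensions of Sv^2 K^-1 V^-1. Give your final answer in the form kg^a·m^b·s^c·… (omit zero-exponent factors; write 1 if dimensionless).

Sv = J/kg (equivalent dose = energy per mass),
    = m²·s⁻².
So Sv² = m⁴·s⁻⁴.
V = W/A (potential = power per current),
    = kg·m²·s⁻³·A⁻¹.
So V⁻¹ = kg⁻¹·m⁻²·s³·A.
Combining: Sv²·K⁻¹·V⁻¹ = (m⁴·s⁻⁴) · K⁻¹ · (kg⁻¹·m⁻²·s³·A) = kg⁻¹·m²·s⁻¹·A·K⁻¹.

kg⁻¹·m²·s⁻¹·A·K⁻¹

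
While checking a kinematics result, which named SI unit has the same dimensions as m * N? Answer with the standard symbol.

N = kg·m/s² = kg·m·s⁻² (force = mass × acceleration).
Combining: m·N = m · (kg·m·s⁻²) = kg·m²·s⁻².
kg·m²·s⁻² is the base-SI form of the joule.

J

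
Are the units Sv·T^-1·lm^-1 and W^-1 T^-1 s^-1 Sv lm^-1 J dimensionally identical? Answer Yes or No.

Yes

Left side:
  Sv = m²·s⁻².
  T = kg·s⁻²·A⁻¹.
  So T⁻¹ = kg⁻¹·s²·A.
  lm = cd.
  So lm⁻¹ = cd⁻¹.
  Combining: Sv·T⁻¹·lm⁻¹ = (m²·s⁻²) · (kg⁻¹·s²·A) · cd⁻¹ = kg⁻¹·m²·A·cd⁻¹.
Right side:
  W = J/s (power = energy per time),
      = kg·m²·s⁻³.
  So W⁻¹ = kg⁻¹·m⁻²·s³.
  T = Wb/m² (flux density = flux per area),
      = kg·s⁻²·A⁻¹.
  So T⁻¹ = kg⁻¹·s²·A.
  Sv = J/kg (equivalent dose = energy per mass),
      = m²·s⁻².
  lm = cd·sr = cd (luminous flux; sr is dimensionless).
  So lm⁻¹ = cd⁻¹.
  J = N·m (work = force × distance),
      = kg·m²·s⁻².
  Combining: W⁻¹·T⁻¹·s⁻¹·Sv·lm⁻¹·J = (kg⁻¹·m⁻²·s³) · (kg⁻¹·s²·A) · s⁻¹ · (m²·s⁻²) · cd⁻¹ · (kg·m²·s⁻²) = kg⁻¹·m²·A·cd⁻¹.
Both reduce to kg⁻¹·m²·A·cd⁻¹.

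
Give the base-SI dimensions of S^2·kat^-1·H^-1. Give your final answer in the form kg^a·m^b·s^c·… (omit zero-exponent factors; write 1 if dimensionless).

kg⁻³·m⁻⁶·s⁹·A⁶·mol⁻¹

S = 1/Ω (conductance is reciprocal resistance),
    = kg⁻¹·m⁻²·s³·A².
So S² = kg⁻²·m⁻⁴·s⁶·A⁴.
kat = mol/s = s⁻¹·mol (catalytic activity).
So kat⁻¹ = s·mol⁻¹.
H = Wb/A (inductance = flux per current),
    = kg·m²·s⁻²·A⁻².
So H⁻¹ = kg⁻¹·m⁻²·s²·A².
Combining: S²·kat⁻¹·H⁻¹ = (kg⁻²·m⁻⁴·s⁶·A⁴) · (s·mol⁻¹) · (kg⁻¹·m⁻²·s²·A²) = kg⁻³·m⁻⁶·s⁹·A⁶·mol⁻¹.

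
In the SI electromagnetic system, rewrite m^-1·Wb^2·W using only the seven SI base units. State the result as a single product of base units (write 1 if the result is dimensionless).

kg³·m⁵·s⁻⁷·A⁻²

Wb = kg·m²·s⁻²·A⁻¹.
So Wb² = kg²·m⁴·s⁻⁴·A⁻².
W = kg·m²·s⁻³.
Combining: m⁻¹·Wb²·W = m⁻¹ · (kg²·m⁴·s⁻⁴·A⁻²) · (kg·m²·s⁻³) = kg³·m⁵·s⁻⁷·A⁻².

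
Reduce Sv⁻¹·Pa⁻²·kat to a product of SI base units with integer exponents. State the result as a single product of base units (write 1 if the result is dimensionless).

kg⁻²·s⁵·mol

Sv = J/kg (equivalent dose = energy per mass),
    = m²·s⁻².
So Sv⁻¹ = m⁻²·s².
Pa = N/m² (pressure = force per area),
    = kg·m⁻¹·s⁻².
So Pa⁻² = kg⁻²·m²·s⁴.
kat = mol/s = s⁻¹·mol (catalytic activity).
Combining: Sv⁻¹·Pa⁻²·kat = (m⁻²·s²) · (kg⁻²·m²·s⁴) · (s⁻¹·mol) = kg⁻²·s⁵·mol.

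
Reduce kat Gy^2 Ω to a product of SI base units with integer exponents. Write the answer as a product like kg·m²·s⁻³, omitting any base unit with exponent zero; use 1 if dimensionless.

kg·m⁶·s⁻⁸·A⁻²·mol

kat = s⁻¹·mol.
Gy = m²·s⁻².
So Gy² = m⁴·s⁻⁴.
Ω = kg·m²·s⁻³·A⁻².
Combining: kat·Gy²·Ω = (s⁻¹·mol) · (m⁴·s⁻⁴) · (kg·m²·s⁻³·A⁻²) = kg·m⁶·s⁻⁸·A⁻²·mol.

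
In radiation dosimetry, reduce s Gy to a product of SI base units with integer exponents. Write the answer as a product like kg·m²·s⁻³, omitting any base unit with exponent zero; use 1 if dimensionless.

Gy = m²·s⁻².
Combining: s·Gy = s · (m²·s⁻²) = m²·s⁻¹.

m²·s⁻¹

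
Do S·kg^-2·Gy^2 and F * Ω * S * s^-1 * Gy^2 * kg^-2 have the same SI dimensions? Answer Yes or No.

Yes

Left side:
  S = kg⁻¹·m⁻²·s³·A².
  Gy = m²·s⁻².
  So Gy² = m⁴·s⁻⁴.
  Combining: S·kg⁻²·Gy² = (kg⁻¹·m⁻²·s³·A²) · kg⁻² · (m⁴·s⁻⁴) = kg⁻³·m²·s⁻¹·A².
Right side:
  F = C/V (capacitance = charge per voltage),
      = A·s/(kg·m²·s⁻³·A⁻¹) (substituting C and V),
      = kg⁻¹·m⁻²·s⁴·A².
  Ω = V/A (resistance = voltage per current),
      = kg·m²·s⁻³·A⁻².
  S = 1/Ω (conductance is reciprocal resistance),
      = kg⁻¹·m⁻²·s³·A².
  Gy = J/kg (absorbed dose = energy per mass),
      = m²·s⁻².
  So Gy² = m⁴·s⁻⁴.
  Combining: F·Ω·S·s⁻¹·Gy²·kg⁻² = (kg⁻¹·m⁻²·s⁴·A²) · (kg·m²·s⁻³·A⁻²) · (kg⁻¹·m⁻²·s³·A²) · s⁻¹ · (m⁴·s⁻⁴) · kg⁻² = kg⁻³·m²·s⁻¹·A².
Both reduce to kg⁻³·m²·s⁻¹·A².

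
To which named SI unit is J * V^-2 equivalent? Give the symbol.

F

J = kg·m²·s⁻².
V = kg·m²·s⁻³·A⁻¹.
So V⁻² = kg⁻²·m⁻⁴·s⁶·A².
Combining: J·V⁻² = (kg·m²·s⁻²) · (kg⁻²·m⁻⁴·s⁶·A²) = kg⁻¹·m⁻²·s⁴·A².
kg⁻¹·m⁻²·s⁴·A² is the base-SI form of the farad.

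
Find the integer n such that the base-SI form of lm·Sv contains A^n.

lm = cd·sr = cd (luminous flux; sr is dimensionless).
Sv = J/kg (equivalent dose = energy per mass),
    = m²·s⁻².
Combining: lm·Sv = cd · (m²·s⁻²) = m²·s⁻²·cd.
The exponent of A is 0.

0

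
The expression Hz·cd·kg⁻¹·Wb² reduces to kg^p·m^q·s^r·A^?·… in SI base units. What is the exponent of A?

Hz = 1/s = s⁻¹ (frequency is cycles per second).
Wb = V·s (flux: a volt is a weber per second),
    = kg·m²·s⁻²·A⁻¹.
So Wb² = kg²·m⁴·s⁻⁴·A⁻².
Combining: Hz·cd·kg⁻¹·Wb² = s⁻¹ · cd · kg⁻¹ · (kg²·m⁴·s⁻⁴·A⁻²) = kg·m⁴·s⁻⁵·A⁻²·cd.
The exponent of A is -2.

-2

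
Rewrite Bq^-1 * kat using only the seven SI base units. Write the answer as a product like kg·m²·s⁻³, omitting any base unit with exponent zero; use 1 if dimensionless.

Bq = 1/s = s⁻¹ (activity is decays per second).
So Bq⁻¹ = s.
kat = mol/s = s⁻¹·mol (catalytic activity).
Combining: Bq⁻¹·kat = s · (s⁻¹·mol) = mol.

mol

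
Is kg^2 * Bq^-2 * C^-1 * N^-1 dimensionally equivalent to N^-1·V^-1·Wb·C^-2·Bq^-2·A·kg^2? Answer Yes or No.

Yes

Left side:
  Bq = 1/s = s⁻¹ (activity is decays per second).
  So Bq⁻² = s².
  C = A·s = s·A (charge = current × time).
  So C⁻¹ = s⁻¹·A⁻¹.
  N = kg·m/s² = kg·m·s⁻² (force = mass × acceleration).
  So N⁻¹ = kg⁻¹·m⁻¹·s².
  Combining: kg²·Bq⁻²·C⁻¹·N⁻¹ = kg² · s² · (s⁻¹·A⁻¹) · (kg⁻¹·m⁻¹·s²) = kg·m⁻¹·s³·A⁻¹.
Right side:
  N = kg·m·s⁻².
  So N⁻¹ = kg⁻¹·m⁻¹·s².
  V = kg·m²·s⁻³·A⁻¹.
  So V⁻¹ = kg⁻¹·m⁻²·s³·A.
  Wb = kg·m²·s⁻²·A⁻¹.
  C = s·A.
  So C⁻² = s⁻²·A⁻².
  Bq = s⁻¹.
  So Bq⁻² = s².
  Combining: N⁻¹·V⁻¹·Wb·C⁻²·Bq⁻²·A·kg² = (kg⁻¹·m⁻¹·s²) · (kg⁻¹·m⁻²·s³·A) · (kg·m²·s⁻²·A⁻¹) · (s⁻²·A⁻²) · s² · A · kg² = kg·m⁻¹·s³·A⁻¹.
Both reduce to kg·m⁻¹·s³·A⁻¹.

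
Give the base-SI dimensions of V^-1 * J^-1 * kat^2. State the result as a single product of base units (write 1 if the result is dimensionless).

V = W/A (potential = power per current),
    = kg·m²·s⁻³·A⁻¹.
So V⁻¹ = kg⁻¹·m⁻²·s³·A.
J = N·m (work = force × distance),
    = kg·m²·s⁻².
So J⁻¹ = kg⁻¹·m⁻²·s².
kat = mol/s = s⁻¹·mol (catalytic activity).
So kat² = s⁻²·mol².
Combining: V⁻¹·J⁻¹·kat² = (kg⁻¹·m⁻²·s³·A) · (kg⁻¹·m⁻²·s²) · (s⁻²·mol²) = kg⁻²·m⁻⁴·s³·A·mol².

kg⁻²·m⁻⁴·s³·A·mol²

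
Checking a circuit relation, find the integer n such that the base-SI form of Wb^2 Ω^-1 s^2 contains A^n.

Wb = kg·m²·s⁻²·A⁻¹.
So Wb² = kg²·m⁴·s⁻⁴·A⁻².
Ω = kg·m²·s⁻³·A⁻².
So Ω⁻¹ = kg⁻¹·m⁻²·s³·A².
Combining: Wb²·Ω⁻¹·s² = (kg²·m⁴·s⁻⁴·A⁻²) · (kg⁻¹·m⁻²·s³·A²) · s² = kg·m²·s.
The exponent of A is 0.

0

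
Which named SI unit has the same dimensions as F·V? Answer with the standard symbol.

C

F = kg⁻¹·m⁻²·s⁴·A².
V = kg·m²·s⁻³·A⁻¹.
Combining: F·V = (kg⁻¹·m⁻²·s⁴·A²) · (kg·m²·s⁻³·A⁻¹) = s·A.
s·A is the base-SI form of the coulomb.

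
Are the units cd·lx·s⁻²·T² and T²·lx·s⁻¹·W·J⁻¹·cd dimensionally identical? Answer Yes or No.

Left side:
  lx = m⁻²·cd.
  T = kg·s⁻²·A⁻¹.
  So T² = kg²·s⁻⁴·A⁻².
  Combining: cd·lx·s⁻²·T² = cd · (m⁻²·cd) · s⁻² · (kg²·s⁻⁴·A⁻²) = kg²·m⁻²·s⁻⁶·A⁻²·cd².
Right side:
  T = Wb/m² (flux density = flux per area),
      = kg·s⁻²·A⁻¹.
  So T² = kg²·s⁻⁴·A⁻².
  lx = lm/m² (illuminance = luminous flux per area),
      = m⁻²·cd.
  W = J/s (power = energy per time),
      = kg·m²·s⁻³.
  J = N·m (work = force × distance),
      = kg·m²·s⁻².
  So J⁻¹ = kg⁻¹·m⁻²·s².
  Combining: T²·lx·s⁻¹·W·J⁻¹·cd = (kg²·s⁻⁴·A⁻²) · (m⁻²·cd) · s⁻¹ · (kg·m²·s⁻³) · (kg⁻¹·m⁻²·s²) · cd = kg²·m⁻²·s⁻⁶·A⁻²·cd².
Both reduce to kg²·m⁻²·s⁻⁶·A⁻²·cd².

Yes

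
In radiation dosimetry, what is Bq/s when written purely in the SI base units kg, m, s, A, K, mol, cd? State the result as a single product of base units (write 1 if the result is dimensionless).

s⁻²

Bq = 1/s = s⁻¹ (activity is decays per second).
Combining: Bq·s⁻¹ = s⁻¹ · s⁻¹ = s⁻².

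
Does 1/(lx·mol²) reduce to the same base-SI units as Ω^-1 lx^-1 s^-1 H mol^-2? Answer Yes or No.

Yes

Left side:
  lx = m⁻²·cd.
  So lx⁻¹ = m²·cd⁻¹.
  Combining: lx⁻¹·mol⁻² = (m²·cd⁻¹) · mol⁻² = m²·mol⁻²·cd⁻¹.
Right side:
  Ω = V/A (resistance = voltage per current),
      = kg·m²·s⁻³·A⁻².
  So Ω⁻¹ = kg⁻¹·m⁻²·s³·A².
  lx = lm/m² (illuminance = luminous flux per area),
      = m⁻²·cd.
  So lx⁻¹ = m²·cd⁻¹.
  H = Wb/A (inductance = flux per current),
      = kg·m²·s⁻²·A⁻².
  Combining: Ω⁻¹·lx⁻¹·s⁻¹·H·mol⁻² = (kg⁻¹·m⁻²·s³·A²) · (m²·cd⁻¹) · s⁻¹ · (kg·m²·s⁻²·A⁻²) · mol⁻² = m²·mol⁻²·cd⁻¹.
Both reduce to m²·mol⁻²·cd⁻¹.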